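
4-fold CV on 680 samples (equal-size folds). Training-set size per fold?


Fold size = 680/4 = 170
Training per fold = 680 - 170 = 510

510


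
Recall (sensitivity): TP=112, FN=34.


Recall = TP/(TP+FN)
= 112/(112+34)
= 112/146 = 76.71%

76.71%


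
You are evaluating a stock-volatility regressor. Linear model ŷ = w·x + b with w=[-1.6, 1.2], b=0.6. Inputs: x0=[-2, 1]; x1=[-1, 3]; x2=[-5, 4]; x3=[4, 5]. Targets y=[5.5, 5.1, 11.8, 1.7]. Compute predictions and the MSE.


ŷ0 = (-1.6)·(-2) + (1.2)·(1) + 0.6 = 5.0
ŷ1 = (-1.6)·(-1) + (1.2)·(3) + 0.6 = 5.8
ŷ2 = (-1.6)·(-5) + (1.2)·(4) + 0.6 = 13.4
ŷ3 = (-1.6)·(4) + (1.2)·(5) + 0.6 = 0.2
errors² = [0.25, 0.49, 2.56, 2.25]
MSE = 5.5500/4 = 1.3875

1.3875


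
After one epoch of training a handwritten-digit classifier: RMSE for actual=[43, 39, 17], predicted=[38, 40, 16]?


MSE = 27/3 = 9
RMSE = √(27/3) = 3.0

3.0


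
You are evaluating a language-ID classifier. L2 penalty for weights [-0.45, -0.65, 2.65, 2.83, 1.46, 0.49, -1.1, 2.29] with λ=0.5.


‖w‖₂² = (-0.45)² + (-0.65)² + (2.65)² + (2.83)² + (1.46)² + (0.49)² + (-1.1)² + (2.29)²
     = 0.2025 + 0.4225 + 7.0225 + 8.0089 + 2.1316 + 0.2401 + 1.21 + 5.2441
     = 24.4822
λ·‖w‖₂² = 0.5·24.4822 = 12.2411

12.2411


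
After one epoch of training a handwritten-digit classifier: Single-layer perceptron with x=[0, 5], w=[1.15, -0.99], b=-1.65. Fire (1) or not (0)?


z = (0)·(1.15) + (5)·(-0.99) - 1.65
  = -6.6
step(z) = 0 (z<0)

0


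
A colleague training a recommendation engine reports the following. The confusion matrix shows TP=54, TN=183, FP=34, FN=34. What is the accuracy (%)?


Accuracy = (TP+TN)/(TP+TN+FP+FN)
= (54+183)/(305)
= 237/305 = 77.7%

77.7%


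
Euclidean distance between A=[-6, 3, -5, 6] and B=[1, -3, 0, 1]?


d = √((-6-1)² + (3+ 3)² + (-5-0)² + (6-1)²)
  = √(49 + 36 + 25 + 25)
  = √135 = 11.619

11.619


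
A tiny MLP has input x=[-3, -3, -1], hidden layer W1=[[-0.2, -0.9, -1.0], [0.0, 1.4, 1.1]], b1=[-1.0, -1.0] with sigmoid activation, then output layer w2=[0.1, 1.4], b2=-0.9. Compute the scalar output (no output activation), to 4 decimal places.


z1[0] = (-0.2)·(-3) + (-0.9)·(-3) + (-1.0)·(-1) - 1.0 = 3.3
z1[1] = (0.0)·(-3) + (1.4)·(-3) + (1.1)·(-1) - 1.0 = -6.3
h = sigmoid(z1) = [0.9644, 0.0018]
output = (0.1)·(0.9644) + (1.4)·(0.0018) - 0.9 = -0.801

-0.801


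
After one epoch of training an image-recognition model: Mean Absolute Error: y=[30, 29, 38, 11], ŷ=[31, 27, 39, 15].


Absolute errors: |30-31|=1, |29-27|=2, |38-39|=1, |11-15|=4
Sum = 8
MAE = 8/4 = 2

2


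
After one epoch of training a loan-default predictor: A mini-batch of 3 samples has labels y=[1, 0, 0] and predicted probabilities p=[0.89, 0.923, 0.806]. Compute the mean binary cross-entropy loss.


L[0] = -ln(0.89) = 0.1165
L[1] = -ln(1-0.923) = -ln(0.077) = 2.5639
L[2] = -ln(1-0.806) = -ln(0.194) = 1.6399
mean = (0.1165 + 2.5639 + 1.6399)/3 = 1.4401

1.4401


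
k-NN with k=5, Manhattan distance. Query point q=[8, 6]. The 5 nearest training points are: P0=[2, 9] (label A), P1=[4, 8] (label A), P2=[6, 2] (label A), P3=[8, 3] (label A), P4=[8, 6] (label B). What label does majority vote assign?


d(q,P0) = 9  (label A)
d(q,P1) = 6  (label A)
d(q,P2) = 6  (label A)
d(q,P3) = 3  (label A)
d(q,P4) = 0  (label B)
Votes: A=4, B=1
Majority → A

A


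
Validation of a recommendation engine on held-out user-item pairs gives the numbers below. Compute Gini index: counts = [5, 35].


Probabilities: [5/40, 35/40] ≈ [0.125, 0.875]
Σpᵢ² = (25 + 1225)/40² = 1250/1600
Gini = 1 - Σpᵢ² = 1 - 1250/1600 = 0.2188

0.2188


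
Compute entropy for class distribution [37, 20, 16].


Probabilities: [37/73, 20/73, 16/73] ≈ [0.5068, 0.274, 0.2192]
H = -((37/73)·log₂(37/73) + (20/73)·log₂(20/73) + (16/73)·log₂(16/73))
  = 1.4886 bits

1.4886 bits


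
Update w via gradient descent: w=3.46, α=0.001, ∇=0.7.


w_new = w - α·∇
= 3.46 - 0.001·0.7
= 3.46 - 0.0007
= 3.4593

3.4593


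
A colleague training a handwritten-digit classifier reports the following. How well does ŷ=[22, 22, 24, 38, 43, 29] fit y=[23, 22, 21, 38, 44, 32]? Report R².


ȳ = 30
SS_res = Σ(y-ŷ)² = 20
SS_tot = Σ(y-ȳ)² = 458
R² = 1 - SS_res/SS_tot = 1 - 0.0437 = 0.9563

0.9563


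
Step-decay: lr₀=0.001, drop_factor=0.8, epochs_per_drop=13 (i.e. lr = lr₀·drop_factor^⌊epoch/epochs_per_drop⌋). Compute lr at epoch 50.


n_drops = ⌊50/13⌋ = 3
lr = 0.001·0.8^3 = 0.001·0.512 = 0.000512

0.000512


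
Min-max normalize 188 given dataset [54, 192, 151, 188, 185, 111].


min=54, max=192
(188-54)/(192-54) = 134/138 = 0.971

0.971


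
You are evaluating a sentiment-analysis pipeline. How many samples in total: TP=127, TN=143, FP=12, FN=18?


Total = TP + TN + FP + FN
= 127 + 143 + 12 + 18
= 300
(Predicted positive: 139, predicted negative: 161)

300


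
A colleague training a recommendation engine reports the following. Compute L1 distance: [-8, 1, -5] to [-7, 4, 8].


d = |-8+ 7| + |1-4| + |-5-8|
  = 1 + 3 + 13
  = 17

17


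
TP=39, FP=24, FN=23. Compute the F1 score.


Precision = 39/63 = 0.619
Recall = 39/62 = 0.629
F1 = 2·P·R/(P+R) = 2·TP/(2·TP+FP+FN) = 78/(78+24+23) = 78/125 = 0.624

0.624


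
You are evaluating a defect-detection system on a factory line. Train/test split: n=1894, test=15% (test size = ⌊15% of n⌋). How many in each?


Test = ⌊1894·15/100⌋ = 284
Train = 1894 - 284 = 1610

Train: 1610, Test: 284


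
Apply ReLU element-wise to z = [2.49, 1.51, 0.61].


ReLU(2.49) = max(0, 2.49) = 2.49
ReLU(1.51) = max(0, 1.51) = 1.51
ReLU(0.61) = max(0, 0.61) = 0.61
result = [2.49, 1.51, 0.61]

[2.49, 1.51, 0.61]


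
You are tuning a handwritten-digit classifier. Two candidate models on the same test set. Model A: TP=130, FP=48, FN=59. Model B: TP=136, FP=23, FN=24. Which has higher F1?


Model A: P=130/178=0.7303, R=130/189=0.6878, F1=2PR/(P+R)=2TP/(2TP+FP+FN)=260/367=0.7084
Model B: P=136/159=0.8553, R=136/160=0.85, F1=2PR/(P+R)=2TP/(2TP+FP+FN)=272/319=0.8527
0.7084 < 0.8527 → Model B

Model B


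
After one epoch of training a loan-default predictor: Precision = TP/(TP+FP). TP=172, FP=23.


Precision = TP/(TP+FP)
= 172/(172+23)
= 172/195 = 88.21%

88.21%


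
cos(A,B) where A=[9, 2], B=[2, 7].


A·B = 9·2 + 2·7 = 32
‖A‖ = √85 = 9.2195, ‖B‖ = √53 = 7.2801
cos = 32/(√85·√53) = 32/√4505 = 0.4768

0.4768


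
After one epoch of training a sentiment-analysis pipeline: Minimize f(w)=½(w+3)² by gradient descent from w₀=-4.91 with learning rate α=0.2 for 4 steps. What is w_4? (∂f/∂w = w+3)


step 1: grad = -4.91+3 = -1.91; w = -4.91 - 0.2·(-1.91) = -4.528
step 2: grad = -4.528+3 = -1.528; w = -4.528 - 0.2·(-1.528) = -4.2224
step 3: grad = -4.2224+3 = -1.2224; w = -4.2224 - 0.2·(-1.2224) = -3.97792
step 4: grad = -3.97792+3 = -0.97792; w = -3.97792 - 0.2·(-0.97792) = -3.782336

-3.782336


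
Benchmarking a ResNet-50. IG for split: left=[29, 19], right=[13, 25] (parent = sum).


Parent = [42, 44], H_parent = 0.9996
H_left = 0.9685 (n=48), H_right = 0.9268 (n=38)
H_children = (48/86)·0.9685 + (38/86)·0.9268 = 0.9501
IG = 0.9996 - 0.9501 = 0.0495

0.0495


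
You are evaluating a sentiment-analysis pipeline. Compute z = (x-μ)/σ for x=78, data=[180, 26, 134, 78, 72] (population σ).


μ = 98, σ = 53.4416
z = (78 - 98)/53.4416 = -0.3742

-0.3742


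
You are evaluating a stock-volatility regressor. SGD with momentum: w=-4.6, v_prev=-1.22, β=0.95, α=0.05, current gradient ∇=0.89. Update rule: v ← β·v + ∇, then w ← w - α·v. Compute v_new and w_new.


v_new = 0.95·-1.22 + 0.89 = -1.159 + 0.89 = -0.269
w_new = -4.6 - 0.05·-0.269 = -4.6 + 0.01345 = -4.58655

v_new=-0.269, w_new=-4.58655


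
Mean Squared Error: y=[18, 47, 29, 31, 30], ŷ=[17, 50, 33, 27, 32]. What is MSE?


Squared errors: (18-17)²=1, (47-50)²=9, (29-33)²=16, (31-27)²=16, (30-32)²=4
Sum = 46
MSE = 46/5 = 46/5

46/5


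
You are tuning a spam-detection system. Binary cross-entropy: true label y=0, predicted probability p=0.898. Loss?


BCE = -[y·ln(p) + (1-y)·ln(1-p)]
= -0 - 1·ln(1-0.898)
= -ln(0.102) = 2.2828

2.2828


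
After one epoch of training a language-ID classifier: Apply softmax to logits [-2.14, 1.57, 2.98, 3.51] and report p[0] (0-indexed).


Exponentials: e^-2.14=0.1177, e^1.57=4.8066, e^2.98=19.6878, e^3.51=33.4483
Sum = 58.0604
Softmax = [0.002, 0.0828, 0.3391, 0.5761]
p[0] = 0.1177/58.0604 = 0.002

0.002


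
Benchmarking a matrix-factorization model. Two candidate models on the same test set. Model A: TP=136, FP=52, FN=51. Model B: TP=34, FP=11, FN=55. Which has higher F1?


Model A: P=136/188=0.7234, R=136/187=0.7273, F1=2PR/(P+R)=2TP/(2TP+FP+FN)=272/375=0.7253
Model B: P=34/45=0.7556, R=34/89=0.382, F1=2PR/(P+R)=2TP/(2TP+FP+FN)=68/134=0.5075
0.7253 > 0.5075 → Model A

Model A


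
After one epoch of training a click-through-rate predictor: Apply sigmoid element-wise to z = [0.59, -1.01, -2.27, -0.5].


σ(0.59) = 1/(1+e^-0.59) = 0.6434
σ(-1.01) = 1/(1+e^1.01) = 0.267
σ(-2.27) = 1/(1+e^2.27) = 0.0936
σ(-0.5) = 1/(1+e^0.5) = 0.3775
result = [0.6434, 0.267, 0.0936, 0.3775]

[0.6434, 0.267, 0.0936, 0.3775]


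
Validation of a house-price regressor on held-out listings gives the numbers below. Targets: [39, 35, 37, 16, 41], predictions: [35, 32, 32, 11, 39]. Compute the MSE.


Squared errors: (39-35)²=16, (35-32)²=9, (37-32)²=25, (16-11)²=25, (41-39)²=4
Sum = 79
MSE = 79/5 = 79/5

79/5


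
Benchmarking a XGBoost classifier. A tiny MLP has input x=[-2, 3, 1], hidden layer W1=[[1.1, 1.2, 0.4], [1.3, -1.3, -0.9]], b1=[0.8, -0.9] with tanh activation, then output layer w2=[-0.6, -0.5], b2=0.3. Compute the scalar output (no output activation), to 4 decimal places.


z1[0] = (1.1)·(-2) + (1.2)·(3) + (0.4)·(1) + 0.8 = 2.6
z1[1] = (1.3)·(-2) + (-1.3)·(3) + (-0.9)·(1) - 0.9 = -8.3
h = tanh(z1) = [0.989, -1.0]
output = (-0.6)·(0.989) + (-0.5)·(-1.0) + 0.3 = 0.2066

0.2066


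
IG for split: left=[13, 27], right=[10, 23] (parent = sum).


Parent = [23, 50], H_parent = 0.8989
H_left = 0.9097 (n=40), H_right = 0.885 (n=33)
H_children = (40/73)·0.9097 + (33/73)·0.885 = 0.8985
IG = 0.8989 - 0.8985 = 0.0004

0.0004


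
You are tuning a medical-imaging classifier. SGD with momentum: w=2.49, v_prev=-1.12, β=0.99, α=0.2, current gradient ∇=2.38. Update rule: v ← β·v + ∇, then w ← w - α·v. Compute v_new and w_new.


v_new = 0.99·-1.12 + 2.38 = -1.1088 + 2.38 = 1.2712
w_new = 2.49 - 0.2·1.2712 = 2.49 - 0.25424 = 2.23576

v_new=1.2712, w_new=2.23576


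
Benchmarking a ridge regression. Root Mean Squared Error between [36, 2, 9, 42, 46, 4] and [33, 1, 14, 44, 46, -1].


MSE = 64/6 = 10.6667
RMSE = √(64/6) = 3.266

3.266


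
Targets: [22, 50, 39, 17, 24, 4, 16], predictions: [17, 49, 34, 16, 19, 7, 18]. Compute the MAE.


Absolute errors: |22-17|=5, |50-49|=1, |39-34|=5, |17-16|=1, |24-19|=5, |4-7|=3, |16-18|=2
Sum = 22
MAE = 22/7 = 22/7

22/7


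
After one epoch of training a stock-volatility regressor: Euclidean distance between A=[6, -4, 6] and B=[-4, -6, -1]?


d = √((6+ 4)² + (-4+ 6)² + (6+ 1)²)
  = √(100 + 4 + 49)
  = √153 = 12.3693

12.3693


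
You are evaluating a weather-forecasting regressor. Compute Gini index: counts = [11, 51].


Probabilities: [11/62, 51/62] ≈ [0.1774, 0.8226]
Σpᵢ² = (121 + 2601)/62² = 2722/3844
Gini = 1 - Σpᵢ² = 1 - 2722/3844 = 0.2919

0.2919


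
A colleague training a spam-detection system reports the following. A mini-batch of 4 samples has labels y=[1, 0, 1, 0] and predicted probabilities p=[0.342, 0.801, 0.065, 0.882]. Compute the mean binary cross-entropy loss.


L[0] = -ln(0.342) = 1.0729
L[1] = -ln(1-0.801) = -ln(0.199) = 1.6145
L[2] = -ln(0.065) = 2.7334
L[3] = -ln(1-0.882) = -ln(0.118) = 2.1371
mean = (1.0729 + 1.6145 + 2.7334 + 2.1371)/4 = 1.8895

1.8895


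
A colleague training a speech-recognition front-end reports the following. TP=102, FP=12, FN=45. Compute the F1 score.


Precision = 102/114 = 0.8947
Recall = 102/147 = 0.6939
F1 = 2·P·R/(P+R) = 2·TP/(2·TP+FP+FN) = 204/(204+12+45) = 204/261 = 0.7816

0.7816


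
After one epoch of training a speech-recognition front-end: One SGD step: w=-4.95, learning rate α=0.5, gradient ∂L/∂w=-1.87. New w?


w_new = w - α·∇
= -4.95 - 0.5·-1.87
= -4.95 + 0.935
= -4.015

-4.015


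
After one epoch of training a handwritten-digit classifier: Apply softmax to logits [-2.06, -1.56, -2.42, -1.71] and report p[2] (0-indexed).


Exponentials: e^-2.06=0.1275, e^-1.56=0.2101, e^-2.42=0.0889, e^-1.71=0.1809
Sum = 0.6074
Softmax = [0.2098, 0.346, 0.1464, 0.2978]
p[2] = 0.0889/0.6074 = 0.1464

0.1464


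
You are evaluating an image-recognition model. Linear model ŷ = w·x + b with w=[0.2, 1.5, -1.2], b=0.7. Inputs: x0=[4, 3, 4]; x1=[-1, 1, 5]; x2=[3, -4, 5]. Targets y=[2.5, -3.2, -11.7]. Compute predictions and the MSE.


ŷ0 = (0.2)·(4) + (1.5)·(3) + (-1.2)·(4) + 0.7 = 1.2
ŷ1 = (0.2)·(-1) + (1.5)·(1) + (-1.2)·(5) + 0.7 = -4.0
ŷ2 = (0.2)·(3) + (1.5)·(-4) + (-1.2)·(5) + 0.7 = -10.7
errors² = [1.69, 0.64, 1.0]
MSE = 3.3300/3 = 1.11

1.11


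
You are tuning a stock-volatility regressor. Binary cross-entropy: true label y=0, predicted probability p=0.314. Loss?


BCE = -[y·ln(p) + (1-y)·ln(1-p)]
= -0 - 1·ln(1-0.314)
= -ln(0.686) = 0.3769

0.3769


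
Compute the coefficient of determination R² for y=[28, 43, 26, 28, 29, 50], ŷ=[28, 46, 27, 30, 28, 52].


ȳ = 34
SS_res = Σ(y-ŷ)² = 19
SS_tot = Σ(y-ȳ)² = 498
R² = 1 - SS_res/SS_tot = 1 - 0.0382 = 0.9618

0.9618


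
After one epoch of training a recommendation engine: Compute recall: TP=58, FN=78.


Recall = TP/(TP+FN)
= 58/(58+78)
= 58/136 = 42.65%

42.65%


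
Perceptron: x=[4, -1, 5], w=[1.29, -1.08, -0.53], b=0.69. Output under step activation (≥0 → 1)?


z = (4)·(1.29) + (-1)·(-1.08) + (5)·(-0.53) + 0.69
  = 4.28
step(z) = 1 (z≥0)

1


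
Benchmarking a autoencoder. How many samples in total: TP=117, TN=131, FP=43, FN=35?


Total = TP + TN + FP + FN
= 117 + 131 + 43 + 35
= 326
(Predicted positive: 160, predicted negative: 166)

326


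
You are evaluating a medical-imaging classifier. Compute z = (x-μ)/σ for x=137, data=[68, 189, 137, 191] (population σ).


μ = 146.25, σ = 50.0968
z = (137 - 146.25)/50.0968 = -0.1846

-0.1846


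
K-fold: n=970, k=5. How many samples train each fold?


Fold size = 970/5 = 194
Training per fold = 970 - 194 = 776

776


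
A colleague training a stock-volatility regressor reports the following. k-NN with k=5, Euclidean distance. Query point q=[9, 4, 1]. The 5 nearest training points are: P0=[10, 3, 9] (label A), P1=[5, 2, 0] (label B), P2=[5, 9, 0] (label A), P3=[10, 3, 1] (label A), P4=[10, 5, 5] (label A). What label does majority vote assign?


d(q,P0) = 8.124  (label A)
d(q,P1) = 4.5826  (label B)
d(q,P2) = 6.4807  (label A)
d(q,P3) = 1.4142  (label A)
d(q,P4) = 4.2426  (label A)
Votes: A=4, B=1
Majority → A

A


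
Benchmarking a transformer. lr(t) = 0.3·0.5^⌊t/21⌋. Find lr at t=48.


n_drops = ⌊48/21⌋ = 2
lr = 0.3·0.5^2 = 0.3·0.25 = 0.075

0.075


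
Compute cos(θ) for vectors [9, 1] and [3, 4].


A·B = 9·3 + 1·4 = 31
‖A‖ = √82 = 9.0554, ‖B‖ = √25 = 5
cos = 31/(√82·√25) = 31/√2050 = 0.6847

0.6847


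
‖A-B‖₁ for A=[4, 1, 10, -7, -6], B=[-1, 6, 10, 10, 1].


d = |4+ 1| + |1-6| + |10-10| + |-7-10| + |-6-1|
  = 5 + 5 + 0 + 17 + 7
  = 34

34


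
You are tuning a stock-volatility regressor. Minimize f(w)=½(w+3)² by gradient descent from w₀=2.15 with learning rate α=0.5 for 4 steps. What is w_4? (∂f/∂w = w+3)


step 1: grad = 2.15+3 = 5.15; w = 2.15 - 0.5·(5.15) = -0.425
step 2: grad = -0.425+3 = 2.575; w = -0.425 - 0.5·(2.575) = -1.7125
step 3: grad = -1.7125+3 = 1.2875; w = -1.7125 - 0.5·(1.2875) = -2.35625
step 4: grad = -2.35625+3 = 0.64375; w = -2.35625 - 0.5·(0.64375) = -2.678125

-2.678125


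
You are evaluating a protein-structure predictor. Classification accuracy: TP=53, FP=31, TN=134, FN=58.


Accuracy = (TP+TN)/(TP+TN+FP+FN)
= (53+134)/(276)
= 187/276 = 67.75%

67.75%


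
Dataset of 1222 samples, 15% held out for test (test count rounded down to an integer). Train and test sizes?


Test = ⌊1222·15/100⌋ = 183
Train = 1222 - 183 = 1039

Train: 1039, Test: 183


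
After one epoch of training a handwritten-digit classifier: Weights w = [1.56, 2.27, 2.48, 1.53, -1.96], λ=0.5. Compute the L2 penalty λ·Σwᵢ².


‖w‖₂² = (1.56)² + (2.27)² + (2.48)² + (1.53)² + (-1.96)²
     = 2.4336 + 5.1529 + 6.1504 + 2.3409 + 3.8416
     = 19.9194
λ·‖w‖₂² = 0.5·19.9194 = 9.9597

9.9597


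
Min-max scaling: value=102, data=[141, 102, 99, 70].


min=70, max=141
(102-70)/(141-70) = 32/71 = 0.4507

0.4507


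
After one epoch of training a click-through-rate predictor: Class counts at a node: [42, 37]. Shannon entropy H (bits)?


Probabilities: [42/79, 37/79] ≈ [0.5316, 0.4684]
H = -((42/79)·log₂(42/79) + (37/79)·log₂(37/79))
  = 0.9971 bits

0.9971 bits


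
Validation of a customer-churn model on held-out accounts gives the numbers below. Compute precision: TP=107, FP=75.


Precision = TP/(TP+FP)
= 107/(107+75)
= 107/182 = 58.79%

58.79%


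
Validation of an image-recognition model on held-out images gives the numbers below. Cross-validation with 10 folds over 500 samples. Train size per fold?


Fold size = 500/10 = 50
Training per fold = 500 - 50 = 450

450


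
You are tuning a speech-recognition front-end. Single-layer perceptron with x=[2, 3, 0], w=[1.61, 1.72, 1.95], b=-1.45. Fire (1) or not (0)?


z = (2)·(1.61) + (3)·(1.72) + (0)·(1.95) - 1.45
  = 6.93
step(z) = 1 (z≥0)

1


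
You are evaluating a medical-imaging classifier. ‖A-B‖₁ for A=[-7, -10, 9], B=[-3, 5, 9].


d = |-7+ 3| + |-10-5| + |9-9|
  = 4 + 15 + 0
  = 19

19


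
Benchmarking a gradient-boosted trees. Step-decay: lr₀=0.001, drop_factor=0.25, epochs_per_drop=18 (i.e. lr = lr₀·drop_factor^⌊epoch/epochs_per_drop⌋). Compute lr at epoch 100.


n_drops = ⌊100/18⌋ = 5
lr = 0.001·0.25^5 = 0.001·0.0009765625 = 0.0000009765625

0.0000009765625


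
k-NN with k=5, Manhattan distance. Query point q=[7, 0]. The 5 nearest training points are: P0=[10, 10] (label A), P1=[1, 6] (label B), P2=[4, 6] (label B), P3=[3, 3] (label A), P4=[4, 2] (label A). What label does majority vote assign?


d(q,P0) = 13  (label A)
d(q,P1) = 12  (label B)
d(q,P2) = 9  (label B)
d(q,P3) = 7  (label A)
d(q,P4) = 5  (label A)
Votes: A=3, B=2
Majority → A

A


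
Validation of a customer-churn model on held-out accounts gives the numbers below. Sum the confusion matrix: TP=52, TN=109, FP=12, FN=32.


Total = TP + TN + FP + FN
= 52 + 109 + 12 + 32
= 205
(Predicted positive: 64, predicted negative: 141)

205


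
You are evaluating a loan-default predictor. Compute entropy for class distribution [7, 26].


Probabilities: [7/33, 26/33] ≈ [0.2121, 0.7879]
H = -((7/33)·log₂(7/33) + (26/33)·log₂(26/33))
  = 0.7455 bits

0.7455 bits


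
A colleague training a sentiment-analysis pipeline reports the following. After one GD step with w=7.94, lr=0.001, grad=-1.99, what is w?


w_new = w - α·∇
= 7.94 - 0.001·-1.99
= 7.94 + 0.00199
= 7.94199

7.94199


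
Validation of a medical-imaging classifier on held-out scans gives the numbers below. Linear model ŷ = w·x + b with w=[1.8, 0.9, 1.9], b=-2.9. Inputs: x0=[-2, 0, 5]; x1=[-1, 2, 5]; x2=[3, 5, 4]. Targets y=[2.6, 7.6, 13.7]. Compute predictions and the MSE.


ŷ0 = (1.8)·(-2) + (0.9)·(0) + (1.9)·(5) - 2.9 = 3.0
ŷ1 = (1.8)·(-1) + (0.9)·(2) + (1.9)·(5) - 2.9 = 6.6
ŷ2 = (1.8)·(3) + (0.9)·(5) + (1.9)·(4) - 2.9 = 14.6
errors² = [0.16, 1.0, 0.81]
MSE = 1.9700/3 = 0.6567

0.6567


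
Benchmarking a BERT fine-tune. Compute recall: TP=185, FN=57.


Recall = TP/(TP+FN)
= 185/(185+57)
= 185/242 = 76.45%

76.45%


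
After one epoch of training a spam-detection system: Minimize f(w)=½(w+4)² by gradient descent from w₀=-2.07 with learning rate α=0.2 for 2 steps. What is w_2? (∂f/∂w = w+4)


step 1: grad = -2.07+4 = 1.93; w = -2.07 - 0.2·(1.93) = -2.456
step 2: grad = -2.456+4 = 1.544; w = -2.456 - 0.2·(1.544) = -2.7648

-2.7648


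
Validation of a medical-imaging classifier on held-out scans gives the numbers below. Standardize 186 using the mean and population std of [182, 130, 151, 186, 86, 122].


μ = 142.8333, σ = 34.8636
z = (186 - 142.8333)/34.8636 = 1.2382

1.2382


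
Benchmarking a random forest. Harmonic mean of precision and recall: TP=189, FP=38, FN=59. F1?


Precision = 189/227 = 0.8326
Recall = 189/248 = 0.7621
F1 = 2·P·R/(P+R) = 2·TP/(2·TP+FP+FN) = 378/(378+38+59) = 378/475 = 0.7958

0.7958


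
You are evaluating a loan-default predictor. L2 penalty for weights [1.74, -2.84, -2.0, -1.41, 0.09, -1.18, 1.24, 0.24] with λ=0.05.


‖w‖₂² = (1.74)² + (-2.84)² + (-2.0)² + (-1.41)² + (0.09)² + (-1.18)² + (1.24)² + (0.24)²
     = 3.0276 + 8.0656 + 4 + 1.9881 + 0.0081 + 1.3924 + 1.5376 + 0.0576
     = 20.077
λ·‖w‖₂² = 0.05·20.077 = 1.00385

1.00385


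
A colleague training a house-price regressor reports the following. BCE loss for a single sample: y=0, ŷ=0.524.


BCE = -[y·ln(p) + (1-y)·ln(1-p)]
= -0 - 1·ln(1-0.524)
= -ln(0.476) = 0.7423

0.7423


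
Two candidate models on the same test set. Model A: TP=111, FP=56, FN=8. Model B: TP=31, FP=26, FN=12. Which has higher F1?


Model A: P=111/167=0.6647, R=111/119=0.9328, F1=2PR/(P+R)=2TP/(2TP+FP+FN)=222/286=0.7762
Model B: P=31/57=0.5439, R=31/43=0.7209, F1=2PR/(P+R)=2TP/(2TP+FP+FN)=62/100=0.62
0.7762 > 0.62 → Model A

Model A


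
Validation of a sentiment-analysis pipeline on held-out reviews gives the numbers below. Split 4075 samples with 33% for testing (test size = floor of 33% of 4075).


Test = ⌊4075·33/100⌋ = 1344
Train = 4075 - 1344 = 2731

Train: 2731, Test: 1344


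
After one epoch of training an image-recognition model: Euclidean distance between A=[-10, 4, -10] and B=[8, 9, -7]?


d = √((-10-8)² + (4-9)² + (-10+ 7)²)
  = √(324 + 25 + 9)
  = √358 = 18.9209

18.9209


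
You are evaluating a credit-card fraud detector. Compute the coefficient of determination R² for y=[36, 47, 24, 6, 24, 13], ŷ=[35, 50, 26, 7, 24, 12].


ȳ = 25
SS_res = Σ(y-ŷ)² = 16
SS_tot = Σ(y-ȳ)² = 1112
R² = 1 - SS_res/SS_tot = 1 - 0.0144 = 0.9856

0.9856


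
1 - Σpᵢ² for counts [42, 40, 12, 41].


Probabilities: [42/135, 40/135, 12/135, 41/135] ≈ [0.3111, 0.2963, 0.0889, 0.3037]
Σpᵢ² = (1764 + 1600 + 144 + 1681)/135² = 5189/18225
Gini = 1 - Σpᵢ² = 1 - 5189/18225 = 0.7153

0.7153


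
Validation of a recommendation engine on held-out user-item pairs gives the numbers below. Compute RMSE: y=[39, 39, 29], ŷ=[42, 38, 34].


MSE = 35/3 = 11.6667
RMSE = √(35/3) = 3.4157

3.4157


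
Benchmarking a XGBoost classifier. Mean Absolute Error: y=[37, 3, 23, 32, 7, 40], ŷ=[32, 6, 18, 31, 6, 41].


Absolute errors: |37-32|=5, |3-6|=3, |23-18|=5, |32-31|=1, |7-6|=1, |40-41|=1
Sum = 16
MAE = 16/6 = 8/3

8/3


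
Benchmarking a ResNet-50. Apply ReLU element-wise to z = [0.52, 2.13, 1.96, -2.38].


ReLU(0.52) = max(0, 0.52) = 0.52
ReLU(2.13) = max(0, 2.13) = 2.13
ReLU(1.96) = max(0, 1.96) = 1.96
ReLU(-2.38) = max(0, -2.38) = 0.0
result = [0.52, 2.13, 1.96, 0.0]

[0.52, 2.13, 1.96, 0.0]


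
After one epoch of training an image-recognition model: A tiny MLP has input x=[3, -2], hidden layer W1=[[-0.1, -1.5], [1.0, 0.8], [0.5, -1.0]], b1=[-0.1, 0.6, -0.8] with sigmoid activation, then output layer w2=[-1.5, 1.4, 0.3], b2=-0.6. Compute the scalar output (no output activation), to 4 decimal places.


z1[0] = (-0.1)·(3) + (-1.5)·(-2) - 0.1 = 2.6
z1[1] = (1.0)·(3) + (0.8)·(-2) + 0.6 = 2.0
z1[2] = (0.5)·(3) + (-1.0)·(-2) - 0.8 = 2.7
h = sigmoid(z1) = [0.9309, 0.8808, 0.937]
output = (-1.5)·(0.9309) + (1.4)·(0.8808) + (0.3)·(0.937) - 0.6 = -0.4821

-0.4821


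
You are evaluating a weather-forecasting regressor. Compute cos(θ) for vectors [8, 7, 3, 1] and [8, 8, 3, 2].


A·B = 8·8 + 7·8 + 3·3 + 1·2 = 131
‖A‖ = √123 = 11.0905, ‖B‖ = √141 = 11.8743
cos = 131/(√123·√141) = 131/√17343 = 0.9947

0.9947


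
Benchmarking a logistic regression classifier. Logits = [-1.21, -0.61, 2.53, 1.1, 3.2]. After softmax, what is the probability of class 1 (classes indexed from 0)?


Exponentials: e^-1.21=0.2982, e^-0.61=0.5434, e^2.53=12.5535, e^1.1=3.0042, e^3.2=24.5325
Sum = 40.9318
Softmax = [0.0073, 0.0133, 0.3067, 0.0734, 0.5994]
p[1] = 0.5434/40.9318 = 0.0133

0.0133


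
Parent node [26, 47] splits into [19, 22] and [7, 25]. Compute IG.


Parent = [26, 47], H_parent = 0.9395
H_left = 0.9961 (n=41), H_right = 0.7579 (n=32)
H_children = (41/73)·0.9961 + (32/73)·0.7579 = 0.8917
IG = 0.9395 - 0.8917 = 0.0478

0.0478


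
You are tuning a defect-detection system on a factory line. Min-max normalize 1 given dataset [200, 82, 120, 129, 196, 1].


min=1, max=200
(1-1)/(200-1) = 0/199 = 0.0

0.0


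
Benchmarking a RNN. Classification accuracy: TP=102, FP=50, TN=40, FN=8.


Accuracy = (TP+TN)/(TP+TN+FP+FN)
= (102+40)/(200)
= 142/200 = 71.0%

71.0%


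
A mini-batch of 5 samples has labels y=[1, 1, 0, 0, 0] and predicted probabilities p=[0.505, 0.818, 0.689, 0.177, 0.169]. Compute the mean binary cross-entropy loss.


L[0] = -ln(0.505) = 0.6832
L[1] = -ln(0.818) = 0.2009
L[2] = -ln(1-0.689) = -ln(0.311) = 1.168
L[3] = -ln(1-0.177) = -ln(0.823) = 0.1948
L[4] = -ln(1-0.169) = -ln(0.831) = 0.1851
mean = (0.6832 + 0.2009 + 1.168 + 0.1948 + 0.1851)/5 = 0.4864

0.4864


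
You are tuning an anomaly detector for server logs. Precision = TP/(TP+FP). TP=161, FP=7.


Precision = TP/(TP+FP)
= 161/(161+7)
= 161/168 = 95.83%

95.83%


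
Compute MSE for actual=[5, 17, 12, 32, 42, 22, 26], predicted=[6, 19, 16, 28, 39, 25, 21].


Squared errors: (5-6)²=1, (17-19)²=4, (12-16)²=16, (32-28)²=16, (42-39)²=9, (22-25)²=9, (26-21)²=25
Sum = 80
MSE = 80/7 = 80/7

80/7


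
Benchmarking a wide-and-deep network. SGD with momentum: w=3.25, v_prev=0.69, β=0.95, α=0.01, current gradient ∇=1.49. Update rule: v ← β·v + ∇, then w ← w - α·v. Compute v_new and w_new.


v_new = 0.95·0.69 + 1.49 = 0.6555 + 1.49 = 2.1455
w_new = 3.25 - 0.01·2.1455 = 3.25 - 0.021455 = 3.228545

v_new=2.1455, w_new=3.228545


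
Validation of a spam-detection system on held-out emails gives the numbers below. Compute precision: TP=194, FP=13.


Precision = TP/(TP+FP)
= 194/(194+13)
= 194/207 = 93.72%

93.72%


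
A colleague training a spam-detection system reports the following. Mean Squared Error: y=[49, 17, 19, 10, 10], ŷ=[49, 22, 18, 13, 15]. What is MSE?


Squared errors: (49-49)²=0, (17-22)²=25, (19-18)²=1, (10-13)²=9, (10-15)²=25
Sum = 60
MSE = 60/5 = 12

12


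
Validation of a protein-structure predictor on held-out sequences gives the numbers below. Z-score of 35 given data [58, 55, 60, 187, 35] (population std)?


μ = 79, σ = 54.7321
z = (35 - 79)/54.7321 = -0.8039

-0.8039


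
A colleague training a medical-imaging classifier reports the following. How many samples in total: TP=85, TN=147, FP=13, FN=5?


Total = TP + TN + FP + FN
= 85 + 147 + 13 + 5
= 250
(Predicted positive: 98, predicted negative: 152)

250


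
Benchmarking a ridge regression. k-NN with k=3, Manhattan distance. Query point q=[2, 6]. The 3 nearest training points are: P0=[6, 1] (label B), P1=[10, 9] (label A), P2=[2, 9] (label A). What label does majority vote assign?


d(q,P0) = 9  (label B)
d(q,P1) = 11  (label A)
d(q,P2) = 3  (label A)
Votes: A=2, B=1
Majority → A

A


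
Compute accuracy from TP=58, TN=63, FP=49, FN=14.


Accuracy = (TP+TN)/(TP+TN+FP+FN)
= (58+63)/(184)
= 121/184 = 65.76%

65.76%


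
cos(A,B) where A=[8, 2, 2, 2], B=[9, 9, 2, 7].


A·B = 8·9 + 2·9 + 2·2 + 2·7 = 108
‖A‖ = √76 = 8.7178, ‖B‖ = √215 = 14.6629
cos = 108/(√76·√215) = 108/√16340 = 0.8449

0.8449


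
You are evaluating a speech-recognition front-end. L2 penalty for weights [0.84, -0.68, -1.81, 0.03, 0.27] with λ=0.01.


‖w‖₂² = (0.84)² + (-0.68)² + (-1.81)² + (0.03)² + (0.27)²
     = 0.7056 + 0.4624 + 3.2761 + 0.0009 + 0.0729
     = 4.5179
λ·‖w‖₂² = 0.01·4.5179 = 0.045179

0.045179


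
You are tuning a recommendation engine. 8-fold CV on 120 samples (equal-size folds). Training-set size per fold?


Fold size = 120/8 = 15
Training per fold = 120 - 15 = 105

105


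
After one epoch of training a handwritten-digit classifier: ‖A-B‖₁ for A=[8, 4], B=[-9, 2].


d = |8+ 9| + |4-2|
  = 17 + 2
  = 19

19


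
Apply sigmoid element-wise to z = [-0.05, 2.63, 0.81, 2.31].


σ(-0.05) = 1/(1+e^0.05) = 0.4875
σ(2.63) = 1/(1+e^-2.63) = 0.9328
σ(0.81) = 1/(1+e^-0.81) = 0.6921
σ(2.31) = 1/(1+e^-2.31) = 0.9097
result = [0.4875, 0.9328, 0.6921, 0.9097]

[0.4875, 0.9328, 0.6921, 0.9097]


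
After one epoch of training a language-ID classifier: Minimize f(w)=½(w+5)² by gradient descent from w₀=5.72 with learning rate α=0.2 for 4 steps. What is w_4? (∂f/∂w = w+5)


step 1: grad = 5.72+5 = 10.72; w = 5.72 - 0.2·(10.72) = 3.576
step 2: grad = 3.576+5 = 8.576; w = 3.576 - 0.2·(8.576) = 1.8608
step 3: grad = 1.8608+5 = 6.8608; w = 1.8608 - 0.2·(6.8608) = 0.48864
step 4: grad = 0.48864+5 = 5.48864; w = 0.48864 - 0.2·(5.48864) = -0.609088

-0.609088


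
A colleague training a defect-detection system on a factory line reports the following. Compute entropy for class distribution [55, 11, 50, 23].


Probabilities: [55/139, 11/139, 50/139, 23/139] ≈ [0.3957, 0.0791, 0.3597, 0.1655]
H = -((55/139)·log₂(55/139) + (11/139)·log₂(11/139) + (50/139)·log₂(50/139) + (23/139)·log₂(23/139))
  = 1.7789 bits

1.7789 bits


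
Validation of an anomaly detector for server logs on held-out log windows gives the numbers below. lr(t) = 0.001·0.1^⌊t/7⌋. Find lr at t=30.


n_drops = ⌊30/7⌋ = 4
lr = 0.001·0.1^4 = 0.001·0.0001 = 0.0000001

0.0000001


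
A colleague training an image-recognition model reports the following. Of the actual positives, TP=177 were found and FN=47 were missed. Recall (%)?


Recall = TP/(TP+FN)
= 177/(177+47)
= 177/224 = 79.02%

79.02%


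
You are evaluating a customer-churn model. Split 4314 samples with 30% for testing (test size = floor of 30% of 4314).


Test = ⌊4314·30/100⌋ = 1294
Train = 4314 - 1294 = 3020

Train: 3020, Test: 1294


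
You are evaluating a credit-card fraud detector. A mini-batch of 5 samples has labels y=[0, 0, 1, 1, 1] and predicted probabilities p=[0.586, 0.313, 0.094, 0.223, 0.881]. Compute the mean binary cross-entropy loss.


L[0] = -ln(1-0.586) = -ln(0.414) = 0.8819
L[1] = -ln(1-0.313) = -ln(0.687) = 0.3754
L[2] = -ln(0.094) = 2.3645
L[3] = -ln(0.223) = 1.5006
L[4] = -ln(0.881) = 0.1267
mean = (0.8819 + 0.3754 + 2.3645 + 1.5006 + 0.1267)/5 = 1.0498

1.0498


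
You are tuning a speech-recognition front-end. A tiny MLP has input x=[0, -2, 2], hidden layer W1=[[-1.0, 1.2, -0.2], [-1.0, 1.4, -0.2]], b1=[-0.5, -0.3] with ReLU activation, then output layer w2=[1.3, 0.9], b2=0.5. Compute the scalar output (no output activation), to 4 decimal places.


z1[0] = (-1.0)·(0) + (1.2)·(-2) + (-0.2)·(2) - 0.5 = -3.3
z1[1] = (-1.0)·(0) + (1.4)·(-2) + (-0.2)·(2) - 0.3 = -3.5
h = ReLU(z1) = [0.0, 0.0]
output = (1.3)·(0.0) + (0.9)·(0.0) + 0.5 = 0.5

0.5


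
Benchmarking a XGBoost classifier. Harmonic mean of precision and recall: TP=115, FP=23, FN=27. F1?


Precision = 115/138 = 0.8333
Recall = 115/142 = 0.8099
F1 = 2·P·R/(P+R) = 2·TP/(2·TP+FP+FN) = 230/(230+23+27) = 230/280 = 0.8214

0.8214


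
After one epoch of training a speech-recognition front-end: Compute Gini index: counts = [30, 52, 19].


Probabilities: [30/101, 52/101, 19/101] ≈ [0.297, 0.5149, 0.1881]
Σpᵢ² = (900 + 2704 + 361)/101² = 3965/10201
Gini = 1 - Σpᵢ² = 1 - 3965/10201 = 0.6113

0.6113


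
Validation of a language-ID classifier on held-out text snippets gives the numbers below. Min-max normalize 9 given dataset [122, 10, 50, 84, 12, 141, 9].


min=9, max=141
(9-9)/(141-9) = 0/132 = 0.0

0.0


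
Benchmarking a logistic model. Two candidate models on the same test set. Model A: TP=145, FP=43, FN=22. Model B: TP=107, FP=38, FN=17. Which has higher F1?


Model A: P=145/188=0.7713, R=145/167=0.8683, F1=2PR/(P+R)=2TP/(2TP+FP+FN)=290/355=0.8169
Model B: P=107/145=0.7379, R=107/124=0.8629, F1=2PR/(P+R)=2TP/(2TP+FP+FN)=214/269=0.7955
0.8169 > 0.7955 → Model A

Model A


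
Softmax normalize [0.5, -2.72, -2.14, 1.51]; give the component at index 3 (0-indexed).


Exponentials: e^0.5=1.6487, e^-2.72=0.0659, e^-2.14=0.1177, e^1.51=4.5267
Sum = 6.359
Softmax = [0.2593, 0.0104, 0.0185, 0.7119]
p[3] = 4.5267/6.359 = 0.7119

0.7119


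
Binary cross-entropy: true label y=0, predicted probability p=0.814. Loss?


BCE = -[y·ln(p) + (1-y)·ln(1-p)]
= -0 - 1·ln(1-0.814)
= -ln(0.186) = 1.682

1.682


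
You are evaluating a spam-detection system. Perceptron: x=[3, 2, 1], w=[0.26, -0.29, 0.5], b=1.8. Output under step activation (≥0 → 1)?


z = (3)·(0.26) + (2)·(-0.29) + (1)·(0.5) + 1.8
  = 2.5
step(z) = 1 (z≥0)

1


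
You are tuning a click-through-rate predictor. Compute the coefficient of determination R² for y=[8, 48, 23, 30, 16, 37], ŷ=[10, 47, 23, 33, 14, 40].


ȳ = 27
SS_res = Σ(y-ŷ)² = 27
SS_tot = Σ(y-ȳ)² = 1048
R² = 1 - SS_res/SS_tot = 1 - 0.0258 = 0.9742

0.9742


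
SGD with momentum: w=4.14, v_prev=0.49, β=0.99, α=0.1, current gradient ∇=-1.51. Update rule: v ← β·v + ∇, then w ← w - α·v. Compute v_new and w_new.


v_new = 0.99·0.49 - 1.51 = 0.4851 - 1.51 = -1.0249
w_new = 4.14 - 0.1·-1.0249 = 4.14 + 0.10249 = 4.24249

v_new=-1.0249, w_new=4.24249


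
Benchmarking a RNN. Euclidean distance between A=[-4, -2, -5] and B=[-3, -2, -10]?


d = √((-4+ 3)² + (-2+ 2)² + (-5+ 10)²)
  = √(1 + 0 + 25)
  = √26 = 5.099

5.099


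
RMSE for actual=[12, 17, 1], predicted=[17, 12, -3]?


MSE = 66/3 = 22
RMSE = √(66/3) = 4.6904

4.6904


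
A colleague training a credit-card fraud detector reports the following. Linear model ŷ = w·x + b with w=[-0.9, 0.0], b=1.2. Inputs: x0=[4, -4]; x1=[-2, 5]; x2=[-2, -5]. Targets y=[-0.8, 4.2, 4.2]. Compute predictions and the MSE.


ŷ0 = (-0.9)·(4) + (0.0)·(-4) + 1.2 = -2.4
ŷ1 = (-0.9)·(-2) + (0.0)·(5) + 1.2 = 3.0
ŷ2 = (-0.9)·(-2) + (0.0)·(-5) + 1.2 = 3.0
errors² = [2.56, 1.44, 1.44]
MSE = 5.4400/3 = 1.8133

1.8133


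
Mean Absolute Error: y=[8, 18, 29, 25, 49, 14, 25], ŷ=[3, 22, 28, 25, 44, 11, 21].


Absolute errors: |8-3|=5, |18-22|=4, |29-28|=1, |25-25|=0, |49-44|=5, |14-11|=3, |25-21|=4
Sum = 22
MAE = 22/7 = 22/7

22/7


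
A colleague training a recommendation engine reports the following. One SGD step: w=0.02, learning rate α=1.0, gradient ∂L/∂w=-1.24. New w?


w_new = w - α·∇
= 0.02 - 1.0·-1.24
= 0.02 + 1.24
= 1.26

1.26


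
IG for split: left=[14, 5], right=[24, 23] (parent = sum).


Parent = [38, 28], H_parent = 0.9834
H_left = 0.8315 (n=19), H_right = 0.9997 (n=47)
H_children = (19/66)·0.8315 + (47/66)·0.9997 = 0.9513
IG = 0.9834 - 0.9513 = 0.0321

0.0321


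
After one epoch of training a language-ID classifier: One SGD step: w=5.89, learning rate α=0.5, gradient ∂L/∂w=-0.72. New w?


w_new = w - α·∇
= 5.89 - 0.5·-0.72
= 5.89 + 0.36
= 6.25

6.25


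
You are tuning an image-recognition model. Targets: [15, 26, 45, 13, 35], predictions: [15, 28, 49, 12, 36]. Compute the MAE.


Absolute errors: |15-15|=0, |26-28|=2, |45-49|=4, |13-12|=1, |35-36|=1
Sum = 8
MAE = 8/5 = 8/5

8/5


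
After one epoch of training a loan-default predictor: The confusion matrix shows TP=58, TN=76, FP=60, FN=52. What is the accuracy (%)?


Accuracy = (TP+TN)/(TP+TN+FP+FN)
= (58+76)/(246)
= 134/246 = 54.47%

54.47%


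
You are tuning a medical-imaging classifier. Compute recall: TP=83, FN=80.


Recall = TP/(TP+FN)
= 83/(83+80)
= 83/163 = 50.92%

50.92%


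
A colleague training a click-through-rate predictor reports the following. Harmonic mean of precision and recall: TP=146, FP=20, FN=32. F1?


Precision = 146/166 = 0.8795
Recall = 146/178 = 0.8202
F1 = 2·P·R/(P+R) = 2·TP/(2·TP+FP+FN) = 292/(292+20+32) = 292/344 = 0.8488

0.8488


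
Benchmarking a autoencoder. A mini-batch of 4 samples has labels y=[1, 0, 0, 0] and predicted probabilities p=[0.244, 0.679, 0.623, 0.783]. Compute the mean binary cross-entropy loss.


L[0] = -ln(0.244) = 1.4106
L[1] = -ln(1-0.679) = -ln(0.321) = 1.1363
L[2] = -ln(1-0.623) = -ln(0.377) = 0.9755
L[3] = -ln(1-0.783) = -ln(0.217) = 1.5279
mean = (1.4106 + 1.1363 + 0.9755 + 1.5279)/4 = 1.2626

1.2626


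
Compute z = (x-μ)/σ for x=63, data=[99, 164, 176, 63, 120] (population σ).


μ = 124.4, σ = 41.6298
z = (63 - 124.4)/41.6298 = -1.4749

-1.4749


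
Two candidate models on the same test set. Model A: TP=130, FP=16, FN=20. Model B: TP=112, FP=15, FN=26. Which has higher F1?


Model A: P=130/146=0.8904, R=130/150=0.8667, F1=2PR/(P+R)=2TP/(2TP+FP+FN)=260/296=0.8784
Model B: P=112/127=0.8819, R=112/138=0.8116, F1=2PR/(P+R)=2TP/(2TP+FP+FN)=224/265=0.8453
0.8784 > 0.8453 → Model A

Model A


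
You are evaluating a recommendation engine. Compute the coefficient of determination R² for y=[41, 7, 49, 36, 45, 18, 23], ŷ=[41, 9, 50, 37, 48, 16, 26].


ȳ = 31.2857
SS_res = Σ(y-ŷ)² = 28
SS_tot = Σ(y-ȳ)² = 1453.43
R² = 1 - SS_res/SS_tot = 1 - 0.0193 = 0.9807

0.9807


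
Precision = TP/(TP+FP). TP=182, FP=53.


Precision = TP/(TP+FP)
= 182/(182+53)
= 182/235 = 77.45%

77.45%


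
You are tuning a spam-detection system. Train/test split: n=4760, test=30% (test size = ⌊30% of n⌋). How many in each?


Test = ⌊4760·30/100⌋ = 1428
Train = 4760 - 1428 = 3332

Train: 3332, Test: 1428


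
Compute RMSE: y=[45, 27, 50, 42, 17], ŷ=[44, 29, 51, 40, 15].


MSE = 14/5 = 2.8
RMSE = √(14/5) = 1.6733

1.6733


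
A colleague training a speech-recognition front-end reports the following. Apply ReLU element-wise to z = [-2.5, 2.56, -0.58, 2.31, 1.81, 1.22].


ReLU(-2.5) = max(0, -2.5) = 0.0
ReLU(2.56) = max(0, 2.56) = 2.56
ReLU(-0.58) = max(0, -0.58) = 0.0
ReLU(2.31) = max(0, 2.31) = 2.31
ReLU(1.81) = max(0, 1.81) = 1.81
ReLU(1.22) = max(0, 1.22) = 1.22
result = [0.0, 2.56, 0.0, 2.31, 1.81, 1.22]

[0.0, 2.56, 0.0, 2.31, 1.81, 1.22]


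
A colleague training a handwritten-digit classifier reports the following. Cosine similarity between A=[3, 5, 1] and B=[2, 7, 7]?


A·B = 3·2 + 5·7 + 1·7 = 48
‖A‖ = √35 = 5.9161, ‖B‖ = √102 = 10.0995
cos = 48/(√35·√102) = 48/√3570 = 0.8034

0.8034


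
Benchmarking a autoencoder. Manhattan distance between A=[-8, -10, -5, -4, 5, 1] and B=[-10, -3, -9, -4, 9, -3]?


d = |-8+ 10| + |-10+ 3| + |-5+ 9| + |-4+ 4| + |5-9| + |1+ 3|
  = 2 + 7 + 4 + 0 + 4 + 4
  = 21

21


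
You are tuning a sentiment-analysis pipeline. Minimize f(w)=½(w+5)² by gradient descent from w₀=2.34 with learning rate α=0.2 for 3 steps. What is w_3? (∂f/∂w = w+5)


step 1: grad = 2.34+5 = 7.34; w = 2.34 - 0.2·(7.34) = 0.872
step 2: grad = 0.872+5 = 5.872; w = 0.872 - 0.2·(5.872) = -0.3024
step 3: grad = -0.3024+5 = 4.6976; w = -0.3024 - 0.2·(4.6976) = -1.24192

-1.24192
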